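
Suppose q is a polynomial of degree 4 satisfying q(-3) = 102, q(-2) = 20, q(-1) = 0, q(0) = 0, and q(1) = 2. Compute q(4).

200

Using the Lagrange interpolation formula with nodes -3, -2, -1, 0, 1:
  L_0(u) = (u + 2)(u + 1)u(u - 1) / 24
  L_1(u) = (u + 3)(u + 1)u(u - 1) / -6
  L_2(u) = (u + 3)(u + 2)u(u - 1) / 4
  L_3(u) = (u + 3)(u + 2)(u + 1)(u - 1) / -6
  L_4(u) = (u + 3)(u + 2)(u + 1)u / 24
Then q(u) = 102·L_0(u) + 20·L_1(u) + 0·L_2(u) + 0·L_3(u) + 2·L_4(u).
Expanding and collecting terms gives q(u) = u^4 - u^3 + 2u.
Evaluating at u = 4: q(4) = 200.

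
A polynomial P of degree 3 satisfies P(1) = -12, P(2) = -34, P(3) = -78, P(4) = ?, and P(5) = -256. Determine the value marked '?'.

The 4 known points determine the degree-3 polynomial uniquely.
Write P(s) = as^3 + bs^2 + cs + d. Substituting each data point gives a linear system:
  a + b + c + d = -12
  8a + 4b + 2c + d = -34
  27a + 9b + 3c + d = -78
  125a + 25b + 5c + d = -256
Solving the system yields a = -1, b = -5, c = 0, d = -6.
So P(s) = -s³ - 5s² - 6.
Then P(4) = -150.

-150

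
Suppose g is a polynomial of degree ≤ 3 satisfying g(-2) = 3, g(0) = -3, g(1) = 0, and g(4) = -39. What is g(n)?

Write g(n) = an^3 + bn^2 + cn + d. Substituting each data point gives a linear system:
  -8a + 4b - 2c + d = 3
  d = -3
  a + b + c + d = 0
  64a + 16b + 4c + d = -39
Solving the system yields a = -1, b = 1, c = 3, d = -3.
So g(n) = -n^3 + n^2 + 3n - 3.
Check: g(1) = 0. ✓

g(n) = -n^3 + n^2 + 3n - 3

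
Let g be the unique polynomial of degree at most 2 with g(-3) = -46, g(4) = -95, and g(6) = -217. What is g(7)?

-296

Using the Lagrange interpolation formula with nodes -3, 4, 6:
  L_0(t) = (t - 4)(t - 6) / 63
  L_1(t) = (t + 3)(t - 6) / -14
  L_2(t) = (t + 3)(t - 4) / 18
Then g(t) = -46·L_0(t) - 95·L_1(t) - 217·L_2(t).
Expanding and collecting terms gives g(t) = -6t² - t + 5.
Evaluating at t = 7: g(7) = -296.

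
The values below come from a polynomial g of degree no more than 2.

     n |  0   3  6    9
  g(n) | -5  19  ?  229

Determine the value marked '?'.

The 3 known points determine the degree-2 polynomial uniquely.
Write g(n) = an^2 + bn + c. Substituting each data point gives a linear system:
  c = -5
  9a + 3b + c = 19
  81a + 9b + c = 229
Solving the system yields a = 3, b = -1, c = -5.
So g(n) = 3n^2 - n - 5.
Then g(6) = 97.

97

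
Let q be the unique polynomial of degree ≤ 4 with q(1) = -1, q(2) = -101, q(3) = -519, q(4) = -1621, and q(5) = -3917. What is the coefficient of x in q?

6

Write q(x) = ax^4 + bx^3 + cx^2 + dx + e. Substituting each data point gives a linear system:
  a + b + c + d + e = -1
  16a + 8b + 4c + 2d + e = -101
  81a + 27b + 9c + 3d + e = -519
  256a + 64b + 16c + 4d + e = -1621
  625a + 125b + 25c + 5d + e = -3917
Solving the system yields a = -6, b = -1, c = -3, d = 6, e = 3.
So q(x) = -6x^4 - x^3 - 3x^2 + 6x + 3.
The coefficient of x is 6.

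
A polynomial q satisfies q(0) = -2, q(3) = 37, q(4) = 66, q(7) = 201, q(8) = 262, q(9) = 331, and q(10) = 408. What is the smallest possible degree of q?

Divided differences on the nodes 0, 3, 4, 7, 8, 9, 10:
  order 0: -2  37  66  201  262  331  408
  order 1: 13  29  45  61  69  77
  order 2: 4  4  4  4  4
  order 3: 0  0  0  0
  order 4: 0  0  0
  order 5: 0  0
  order 6: 0
The order-2 divided differences are all 4 (nonzero) and every higher order vanishes, so the data lies on a polynomial of degree exactly 2.

2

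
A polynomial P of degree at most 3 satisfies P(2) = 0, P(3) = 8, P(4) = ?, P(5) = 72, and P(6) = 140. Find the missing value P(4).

The 4 known points determine the degree-3 polynomial uniquely.
Write P(n) = an^3 + bn^2 + cn + d. Substituting each data point gives a linear system:
  8a + 4b + 2c + d = 0
  27a + 9b + 3c + d = 8
  125a + 25b + 5c + d = 72
  216a + 36b + 6c + d = 140
Solving the system yields a = 1, b = -2, c = -1, d = 2.
So P(n) = n^3 - 2n^2 - n + 2.
Then P(4) = 30.

30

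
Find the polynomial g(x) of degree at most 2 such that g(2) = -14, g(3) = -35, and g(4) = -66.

g(x) = -5x^2 + 4x - 2

Write g(x) = ax^2 + bx + c. Substituting each data point gives a linear system:
  4a + 2b + c = -14
  9a + 3b + c = -35
  16a + 4b + c = -66
Solving the system yields a = -5, b = 4, c = -2.
So g(x) = -5x^2 + 4x - 2.
Check: g(4) = -66. ✓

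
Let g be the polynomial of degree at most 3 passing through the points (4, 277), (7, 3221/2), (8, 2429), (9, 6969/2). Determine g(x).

g(x) = 5x^3 - (3/2)x^2 - 4x - 3

Write g(x) = ax^3 + bx^2 + cx + d. Substituting each data point gives a linear system:
  64a + 16b + 4c + d = 277
  343a + 49b + 7c + d = 3221/2
  512a + 64b + 8c + d = 2429
  729a + 81b + 9c + d = 6969/2
Solving the system yields a = 5, b = -3/2, c = -4, d = -3.
So g(x) = 5x^3 - (3/2)x^2 - 4x - 3.
Check: g(7) = 3221/2. ✓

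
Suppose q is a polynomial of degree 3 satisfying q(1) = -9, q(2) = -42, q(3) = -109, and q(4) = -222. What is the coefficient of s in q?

-4

Write q(s) = as^3 + bs^2 + cs + d. Substituting each data point gives a linear system:
  a + b + c + d = -9
  8a + 4b + 2c + d = -42
  27a + 9b + 3c + d = -109
  64a + 16b + 4c + d = -222
Solving the system yields a = -2, b = -5, c = -4, d = 2.
So q(s) = -2s^3 - 5s^2 - 4s + 2.
The coefficient of s is -4.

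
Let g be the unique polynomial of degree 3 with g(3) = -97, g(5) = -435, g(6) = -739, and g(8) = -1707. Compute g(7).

-1157

Using the Lagrange interpolation formula with nodes 3, 5, 6, 8:
  L_0(u) = (u - 5)(u - 6)(u - 8) / -30
  L_1(u) = (u - 3)(u - 6)(u - 8) / 6
  L_2(u) = (u - 3)(u - 5)(u - 8) / -6
  L_3(u) = (u - 3)(u - 5)(u - 6) / 30
Then g(u) = -97·L_0(u) - 435·L_1(u) - 739·L_2(u) - 1707·L_3(u).
Expanding and collecting terms gives g(u) = -3u^3 - 3u^2 + 2u + 5.
Evaluating at u = 7: g(7) = -1157.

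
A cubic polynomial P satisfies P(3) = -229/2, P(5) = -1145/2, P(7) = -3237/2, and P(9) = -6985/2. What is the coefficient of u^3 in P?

-5

Write P(u) = au^3 + bu^2 + cu + d. Substituting each data point gives a linear system:
  27a + 9b + 3c + d = -229/2
  125a + 25b + 5c + d = -1145/2
  343a + 49b + 7c + d = -3237/2
  729a + 81b + 9c + d = -6985/2
Solving the system yields a = -5, b = 3/2, c = 4, d = -5.
So P(u) = -5u^3 + (3/2)u^2 + 4u - 5.
The leading coefficient is -5.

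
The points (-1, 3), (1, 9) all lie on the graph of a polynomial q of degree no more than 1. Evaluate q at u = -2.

Using the Lagrange interpolation formula with nodes -1, 1:
  L_0(u) = (u - 1) / -2
  L_1(u) = (u + 1) / 2
Then q(u) = 3·L_0(u) + 9·L_1(u).
Expanding and collecting terms gives q(u) = 3u + 6.
Evaluating at u = -2: q(-2) = 0.

0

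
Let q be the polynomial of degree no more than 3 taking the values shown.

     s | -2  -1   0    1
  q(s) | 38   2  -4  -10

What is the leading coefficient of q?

Write q(s) = as^3 + bs^2 + cs + d. Substituting each data point gives a linear system:
  -8a + 4b - 2c + d = 38
  -a + b - c + d = 2
  d = -4
  a + b + c + d = -10
Solving the system yields a = -5, b = 0, c = -1, d = -4.
So q(s) = -5s³ - s - 4.
The leading coefficient is -5.

-5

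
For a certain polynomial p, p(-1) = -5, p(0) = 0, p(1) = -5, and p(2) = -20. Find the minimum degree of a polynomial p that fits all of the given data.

2

Forward differences of the values at s = -1, 0, 1, 2:
  p  : -5  0  -5  -20
  Δ  : 5  -5  -15
  Δ^2: -10  -10
  Δ^3: 0
The second differences are constant (-10) and nonzero, while all higher differences vanish, so the minimal degree is 2.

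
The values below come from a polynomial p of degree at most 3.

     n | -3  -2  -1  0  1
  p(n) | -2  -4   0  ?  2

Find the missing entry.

On equispaced nodes a degree-3 polynomial has vanishing fourth forward difference, so
  p(-3) - 4·p(-2) + 6·p(-1) - 4·p(0) + p(1) = 0.
Substituting the known values and solving for p(0):
  -4·p(0) = -16
  p(0) = 4.

4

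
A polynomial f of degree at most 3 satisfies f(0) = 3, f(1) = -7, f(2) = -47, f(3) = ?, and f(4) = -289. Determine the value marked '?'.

-135

On equispaced nodes a degree-3 polynomial has vanishing fourth forward difference, so
  f(0) - 4·f(1) + 6·f(2) - 4·f(3) + f(4) = 0.
Substituting the known values and solving for f(3):
  -4·f(3) = 540
  f(3) = -135.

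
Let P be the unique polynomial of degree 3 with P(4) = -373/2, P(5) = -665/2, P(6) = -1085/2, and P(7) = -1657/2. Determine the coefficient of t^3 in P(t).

-2

Write P(t) = at^3 + bt^2 + ct + d. Substituting each data point gives a linear system:
  64a + 16b + 4c + d = -373/2
  125a + 25b + 5c + d = -665/2
  216a + 36b + 6c + d = -1085/2
  343a + 49b + 7c + d = -1657/2
Solving the system yields a = -2, b = -2, c = -6, d = -5/2.
So P(t) = -2t^3 - 2t^2 - 6t - 5/2.
The leading coefficient is -2.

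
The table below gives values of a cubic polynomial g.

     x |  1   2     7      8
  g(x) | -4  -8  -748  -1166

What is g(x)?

Write g(x) = ax^3 + bx^2 + cx + d. Substituting each data point gives a linear system:
  a + b + c + d = -4
  8a + 4b + 2c + d = -8
  343a + 49b + 7c + d = -748
  512a + 64b + 8c + d = -1166
Solving the system yields a = -3, b = 6, c = -1, d = -6.
So g(x) = -3x³ + 6x² - x - 6.
Check: g(7) = -748. ✓

g(x) = -3x^3 + 6x^2 - x - 6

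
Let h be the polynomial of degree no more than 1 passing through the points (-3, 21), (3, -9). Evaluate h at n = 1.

1

Using the Lagrange interpolation formula with nodes -3, 3:
  L_0(n) = (n - 3) / -6
  L_1(n) = (n + 3) / 6
Then h(n) = 21·L_0(n) - 9·L_1(n).
Expanding and collecting terms gives h(n) = -5n + 6.
Evaluating at n = 1: h(1) = 1.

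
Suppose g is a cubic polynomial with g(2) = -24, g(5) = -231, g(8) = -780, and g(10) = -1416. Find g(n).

Write g(n) = an^3 + bn^2 + cn + d. Substituting each data point gives a linear system:
  8a + 4b + 2c + d = -24
  125a + 25b + 5c + d = -231
  512a + 64b + 8c + d = -780
  1000a + 100b + 10c + d = -1416
Solving the system yields a = -1, b = -4, c = -2, d = 4.
So g(n) = -n³ - 4n² - 2n + 4.
Check: g(8) = -780. ✓

g(n) = -n^3 - 4n^2 - 2n + 4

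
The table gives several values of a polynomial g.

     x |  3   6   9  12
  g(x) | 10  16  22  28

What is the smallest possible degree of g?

Forward differences of the values at x = 3, 6, 9, 12:
  g  : 10  16  22  28
  Δ  : 6  6  6
  Δ^2: 0  0
  Δ^3: 0
The first differences are constant (6) and nonzero, while all higher differences vanish, so the minimal degree is 1.

1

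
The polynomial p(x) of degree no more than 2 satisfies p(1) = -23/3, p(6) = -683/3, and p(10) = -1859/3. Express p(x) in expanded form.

p(x) = -6x^2 - 2x + 1/3

Using the Lagrange interpolation formula with nodes 1, 6, 10:
  L_0(x) = (x - 6)(x - 10) / 45
  L_1(x) = (x - 1)(x - 10) / -20
  L_2(x) = (x - 1)(x - 6) / 36
Then p(x) = -23/3·L_0(x) - 683/3·L_1(x) - 1859/3·L_2(x).
Expanding and collecting terms gives p(x) = -6x^2 - 2x + 1/3.
Check: p(1) = -23/3. ✓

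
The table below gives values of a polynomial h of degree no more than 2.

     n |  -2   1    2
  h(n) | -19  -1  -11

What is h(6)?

Using the Lagrange interpolation formula with nodes -2, 1, 2:
  L_0(n) = (n - 1)(n - 2) / 12
  L_1(n) = (n + 2)(n - 2) / -3
  L_2(n) = (n + 2)(n - 1) / 4
Then h(n) = -19·L_0(n) - 1·L_1(n) - 11·L_2(n).
Expanding and collecting terms gives h(n) = -4n^2 + 2n + 1.
Evaluating at n = 6: h(6) = -131.

-131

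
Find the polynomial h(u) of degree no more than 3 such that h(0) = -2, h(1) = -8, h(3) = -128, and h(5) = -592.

Using the Lagrange interpolation formula with nodes 0, 1, 3, 5:
  L_0(u) = (u - 1)(u - 3)(u - 5) / -15
  L_1(u) = u(u - 3)(u - 5) / 8
  L_2(u) = u(u - 1)(u - 5) / -12
  L_3(u) = u(u - 1)(u - 3) / 40
Then h(u) = -2·L_0(u) - 8·L_1(u) - 128·L_2(u) - 592·L_3(u).
Expanding and collecting terms gives h(u) = -5u^3 + 2u^2 - 3u - 2.
Check: h(0) = -2. ✓

h(u) = -5u^3 + 2u^2 - 3u - 2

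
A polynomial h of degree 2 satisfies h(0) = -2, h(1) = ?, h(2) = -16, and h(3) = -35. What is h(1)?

On equispaced nodes a degree-2 polynomial has vanishing third forward difference, so
  - h(0) + 3·h(1) - 3·h(2) + h(3) = 0.
Substituting the known values and solving for h(1):
  3·h(1) = -15
  h(1) = -5.

-5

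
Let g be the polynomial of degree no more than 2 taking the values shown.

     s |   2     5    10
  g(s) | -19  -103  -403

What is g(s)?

Using the Lagrange interpolation formula with nodes 2, 5, 10:
  L_0(s) = (s - 5)(s - 10) / 24
  L_1(s) = (s - 2)(s - 10) / -15
  L_2(s) = (s - 2)(s - 5) / 40
Then g(s) = -19·L_0(s) - 103·L_1(s) - 403·L_2(s).
Expanding and collecting terms gives g(s) = -4s² - 3.
Check: g(5) = -103. ✓

g(s) = -4s^2 - 3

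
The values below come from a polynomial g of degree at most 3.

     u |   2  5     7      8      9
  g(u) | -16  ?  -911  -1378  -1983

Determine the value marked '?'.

The 4 known points determine the degree-3 polynomial uniquely.
Write g(u) = au^3 + bu^2 + cu + d. Substituting each data point gives a linear system:
  8a + 4b + 2c + d = -16
  343a + 49b + 7c + d = -911
  512a + 64b + 8c + d = -1378
  729a + 81b + 9c + d = -1983
Solving the system yields a = -3, b = 3, c = -5, d = 6.
So g(u) = -3u³ + 3u² - 5u + 6.
Then g(5) = -319.

-319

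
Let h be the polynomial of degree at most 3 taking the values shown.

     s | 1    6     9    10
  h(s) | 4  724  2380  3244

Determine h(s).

h(s) = 3s^3 + 3s^2 - 6s + 4

Write h(s) = as^3 + bs^2 + cs + d. Substituting each data point gives a linear system:
  a + b + c + d = 4
  216a + 36b + 6c + d = 724
  729a + 81b + 9c + d = 2380
  1000a + 100b + 10c + d = 3244
Solving the system yields a = 3, b = 3, c = -6, d = 4.
So h(s) = 3s³ + 3s² - 6s + 4.
Check: h(10) = 3244. ✓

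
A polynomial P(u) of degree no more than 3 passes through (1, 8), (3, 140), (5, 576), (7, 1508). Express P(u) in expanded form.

Write P(u) = au^3 + bu^2 + cu + d. Substituting each data point gives a linear system:
  a + b + c + d = 8
  27a + 9b + 3c + d = 140
  125a + 25b + 5c + d = 576
  343a + 49b + 7c + d = 1508
Solving the system yields a = 4, b = 2, c = 6, d = -4.
So P(u) = 4u³ + 2u² + 6u - 4.
Check: P(7) = 1508. ✓

P(u) = 4u^3 + 2u^2 + 6u - 4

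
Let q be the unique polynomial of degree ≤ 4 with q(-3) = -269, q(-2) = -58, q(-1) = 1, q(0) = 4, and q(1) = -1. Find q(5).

-821

Forward differences of the values at t = -3, -2, -1, 0, 1:
  q  : -269  -58  1  4  -1
  Δ  : 211  59  3  -5
  Δ^2: -152  -56  -8
  Δ^3: 96  48
  Δ^4: -48
The fourth differences are constant, confirming degree 4.
Interpolating (Newton forward form) and evaluating at t = 5 gives q(5) = -821.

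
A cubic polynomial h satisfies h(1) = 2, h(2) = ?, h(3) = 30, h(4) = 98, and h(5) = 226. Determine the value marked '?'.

4

On equispaced nodes a degree-3 polynomial has vanishing fourth forward difference, so
  h(1) - 4·h(2) + 6·h(3) - 4·h(4) + h(5) = 0.
Substituting the known values and solving for h(2):
  -4·h(2) = -16
  h(2) = 4.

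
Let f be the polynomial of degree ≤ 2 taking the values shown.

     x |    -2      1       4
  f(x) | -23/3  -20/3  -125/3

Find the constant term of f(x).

Write f(x) = ax^2 + bx + c. Substituting each data point gives a linear system:
  4a - 2b + c = -23/3
  a + b + c = -20/3
  16a + 4b + c = -125/3
Solving the system yields a = -2, b = -5/3, c = -3.
So f(x) = -2x^2 - (5/3)x - 3.
The constant term is -3.

-3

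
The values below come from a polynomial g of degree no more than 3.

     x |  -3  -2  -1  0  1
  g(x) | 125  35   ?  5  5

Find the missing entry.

5

On equispaced nodes a degree-3 polynomial has vanishing fourth forward difference, so
  g(-3) - 4·g(-2) + 6·g(-1) - 4·g(0) + g(1) = 0.
Substituting the known values and solving for g(-1):
  6·g(-1) = 30
  g(-1) = 5.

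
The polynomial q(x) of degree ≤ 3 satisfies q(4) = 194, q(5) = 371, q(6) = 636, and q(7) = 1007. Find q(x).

Using the Lagrange interpolation formula with nodes 4, 5, 6, 7:
  L_0(x) = (x - 5)(x - 6)(x - 7) / -6
  L_1(x) = (x - 4)(x - 6)(x - 7) / 2
  L_2(x) = (x - 4)(x - 5)(x - 7) / -2
  L_3(x) = (x - 4)(x - 5)(x - 6) / 6
Then q(x) = 194·L_0(x) + 371·L_1(x) + 636·L_2(x) + 1007·L_3(x).
Expanding and collecting terms gives q(x) = 3x^3 - x^2 + 3x + 6.
Check: q(4) = 194. ✓

q(x) = 3x^3 - x^2 + 3x + 6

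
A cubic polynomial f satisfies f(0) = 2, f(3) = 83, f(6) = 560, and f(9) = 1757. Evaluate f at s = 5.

Write f(s) = as^3 + bs^2 + cs + d. Substituting each data point gives a linear system:
  d = 2
  27a + 9b + 3c + d = 83
  216a + 36b + 6c + d = 560
  729a + 81b + 9c + d = 1757
Solving the system yields a = 2, b = 4, c = -3, d = 2.
So f(s) = 2s^3 + 4s^2 - 3s + 2.
Then f(5) = 337.

337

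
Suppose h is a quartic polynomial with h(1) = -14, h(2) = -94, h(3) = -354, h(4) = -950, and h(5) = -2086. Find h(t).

Using the Lagrange interpolation formula with nodes 1, 2, 3, 4, 5:
  L_0(t) = (t - 2)(t - 3)(t - 4)(t - 5) / 24
  L_1(t) = (t - 1)(t - 3)(t - 4)(t - 5) / -6
  L_2(t) = (t - 1)(t - 2)(t - 4)(t - 5) / 4
  L_3(t) = (t - 1)(t - 2)(t - 3)(t - 5) / -6
  L_4(t) = (t - 1)(t - 2)(t - 3)(t - 4) / 24
Then h(t) = -14·L_0(t) - 94·L_1(t) - 354·L_2(t) - 950·L_3(t) - 2086·L_4(t).
Expanding and collecting terms gives h(t) = -2t^4 - 6t^3 - 4t^2 + 4t - 6.
Check: h(4) = -950. ✓

h(t) = -2t^4 - 6t^3 - 4t^2 + 4t - 6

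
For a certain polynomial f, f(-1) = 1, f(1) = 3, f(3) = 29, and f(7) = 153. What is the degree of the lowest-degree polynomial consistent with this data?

Divided differences on the nodes -1, 1, 3, 7:
  order 0: 1  3  29  153
  order 1: 1  13  31
  order 2: 3  3
  order 3: 0
The order-2 divided differences are all 3 (nonzero) and every higher order vanishes, so the data lies on a polynomial of degree exactly 2.

2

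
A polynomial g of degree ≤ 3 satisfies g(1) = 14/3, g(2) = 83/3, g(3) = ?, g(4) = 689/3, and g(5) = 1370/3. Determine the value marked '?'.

284/3

The 4 known points determine the degree-3 polynomial uniquely.
Write g(u) = au^3 + bu^2 + cu + d. Substituting each data point gives a linear system:
  a + b + c + d = 14/3
  8a + 4b + 2c + d = 83/3
  64a + 16b + 4c + d = 689/3
  125a + 25b + 5c + d = 1370/3
Solving the system yields a = 4, b = -2, c = 1, d = 5/3.
So g(u) = 4u^3 - 2u^2 + u + 5/3.
Then g(3) = 284/3.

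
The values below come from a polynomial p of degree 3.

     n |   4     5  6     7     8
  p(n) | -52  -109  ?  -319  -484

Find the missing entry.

On equispaced nodes a degree-3 polynomial has vanishing fourth forward difference, so
  p(4) - 4·p(5) + 6·p(6) - 4·p(7) + p(8) = 0.
Substituting the known values and solving for p(6):
  6·p(6) = -1176
  p(6) = -196.

-196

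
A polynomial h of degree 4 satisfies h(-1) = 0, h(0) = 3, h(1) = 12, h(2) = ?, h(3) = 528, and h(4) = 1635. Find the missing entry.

On equispaced nodes a degree-4 polynomial has vanishing fifth forward difference, so
  - h(-1) + 5·h(0) - 10·h(1) + 10·h(2) - 5·h(3) + h(4) = 0.
Substituting the known values and solving for h(2):
  10·h(2) = 1110
  h(2) = 111.

111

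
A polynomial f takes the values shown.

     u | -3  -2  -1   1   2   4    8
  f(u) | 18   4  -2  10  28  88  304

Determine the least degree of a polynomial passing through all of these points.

Divided differences on the nodes -3, -2, -1, 1, 2, 4, 8:
  order 0: 18  4  -2  10  28  88  304
  order 1: -14  -6  6  18  30  54
  order 2: 4  4  4  4  4
  order 3: 0  0  0  0
  order 4: 0  0  0
  order 5: 0  0
  order 6: 0
The order-2 divided differences are all 4 (nonzero) and every higher order vanishes, so the data lies on a polynomial of degree exactly 2.

2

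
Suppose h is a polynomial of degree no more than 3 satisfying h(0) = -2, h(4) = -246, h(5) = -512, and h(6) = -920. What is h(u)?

h(u) = -5u^3 + 4u^2 + 3u - 2

Using the Lagrange interpolation formula with nodes 0, 4, 5, 6:
  L_0(u) = (u - 4)(u - 5)(u - 6) / -120
  L_1(u) = u(u - 5)(u - 6) / 8
  L_2(u) = u(u - 4)(u - 6) / -5
  L_3(u) = u(u - 4)(u - 5) / 12
Then h(u) = -2·L_0(u) - 246·L_1(u) - 512·L_2(u) - 920·L_3(u).
Expanding and collecting terms gives h(u) = -5u^3 + 4u^2 + 3u - 2.
Check: h(0) = -2. ✓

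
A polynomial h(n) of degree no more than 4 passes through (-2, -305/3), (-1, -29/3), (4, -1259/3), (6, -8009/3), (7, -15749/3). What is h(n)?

Using the Lagrange interpolation formula with nodes -2, -1, 4, 6, 7:
  L_0(n) = (n + 1)(n - 4)(n - 6)(n - 7) / 432
  L_1(n) = (n + 2)(n - 4)(n - 6)(n - 7) / -280
  L_2(n) = (n + 2)(n + 1)(n - 6)(n - 7) / 180
  L_3(n) = (n + 2)(n + 1)(n - 4)(n - 7) / -112
  L_4(n) = (n + 2)(n + 1)(n - 4)(n - 6) / 216
Then h(n) = -305/3·L_0(n) - 29/3·L_1(n) - 1259/3·L_2(n) - 8009/3·L_3(n) - 15749/3·L_4(n).
Expanding and collecting terms gives h(n) = -3n^4 + 6n^3 - 2n^2 - n + 1/3.
Check: h(7) = -15749/3. ✓

h(n) = -3n^4 + 6n^3 - 2n^2 - n + 1/3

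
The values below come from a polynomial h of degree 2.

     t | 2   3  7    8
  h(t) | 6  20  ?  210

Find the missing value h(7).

156

The 3 known points determine the degree-2 polynomial uniquely.
Write h(t) = at^2 + bt + c. Substituting each data point gives a linear system:
  4a + 2b + c = 6
  9a + 3b + c = 20
  64a + 8b + c = 210
Solving the system yields a = 4, b = -6, c = 2.
So h(t) = 4t² - 6t + 2.
Then h(7) = 156.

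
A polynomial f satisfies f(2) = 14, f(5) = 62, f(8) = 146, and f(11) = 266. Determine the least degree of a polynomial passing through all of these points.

2

Forward differences of the values at t = 2, 5, 8, 11:
  f  : 14  62  146  266
  Δ  : 48  84  120
  Δ^2: 36  36
  Δ^3: 0
The second differences are constant (36) and nonzero, while all higher differences vanish, so the minimal degree is 2.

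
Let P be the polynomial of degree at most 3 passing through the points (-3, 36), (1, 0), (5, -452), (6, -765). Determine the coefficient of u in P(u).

Write P(u) = au^3 + bu^2 + cu + d. Substituting each data point gives a linear system:
  -27a + 9b - 3c + d = 36
  a + b + c + d = 0
  125a + 25b + 5c + d = -452
  216a + 36b + 6c + d = -765
Solving the system yields a = -3, b = -4, c = 4, d = 3.
So P(u) = -3u^3 - 4u^2 + 4u + 3.
The coefficient of u is 4.

4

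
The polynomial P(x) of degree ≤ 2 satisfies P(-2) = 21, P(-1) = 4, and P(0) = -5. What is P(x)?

Write P(x) = ax^2 + bx + c. Substituting each data point gives a linear system:
  4a - 2b + c = 21
  a - b + c = 4
  c = -5
Solving the system yields a = 4, b = -5, c = -5.
So P(x) = 4x^2 - 5x - 5.
Check: P(0) = -5. ✓

P(x) = 4x^2 - 5x - 5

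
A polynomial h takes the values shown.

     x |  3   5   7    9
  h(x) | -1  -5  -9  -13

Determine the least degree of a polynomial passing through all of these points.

Forward differences of the values at x = 3, 5, 7, 9:
  h  : -1  -5  -9  -13
  Δ  : -4  -4  -4
  Δ^2: 0  0
  Δ^3: 0
The first differences are constant (-4) and nonzero, while all higher differences vanish, so the minimal degree is 1.

1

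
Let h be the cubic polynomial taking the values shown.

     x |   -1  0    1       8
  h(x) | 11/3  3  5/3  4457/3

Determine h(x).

Write h(x) = ax^3 + bx^2 + cx + d. Substituting each data point gives a linear system:
  -a + b - c + d = 11/3
  d = 3
  a + b + c + d = 5/3
  512a + 64b + 8c + d = 4457/3
Solving the system yields a = 3, b = -1/3, c = -4, d = 3.
So h(x) = 3x³ - (1/3)x² - 4x + 3.
Check: h(1) = 5/3. ✓

h(x) = 3x^3 - (1/3)x^2 - 4x + 3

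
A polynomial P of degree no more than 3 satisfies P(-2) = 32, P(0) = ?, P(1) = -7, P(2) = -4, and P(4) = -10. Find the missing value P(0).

The 4 known points determine the degree-3 polynomial uniquely.
Write P(t) = at^3 + bt^2 + ct + d. Substituting each data point gives a linear system:
  -8a + 4b - 2c + d = 32
  a + b + c + d = -7
  8a + 4b + 2c + d = -4
  64a + 16b + 4c + d = -10
Solving the system yields a = -1, b = 5, c = -5, d = -6.
So P(t) = -t^3 + 5t^2 - 5t - 6.
Then P(0) = -6.

-6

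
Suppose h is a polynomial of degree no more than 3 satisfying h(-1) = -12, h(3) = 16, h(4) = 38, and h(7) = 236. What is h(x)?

Write h(x) = ax^3 + bx^2 + cx + d. Substituting each data point gives a linear system:
  -a + b - c + d = -12
  27a + 9b + 3c + d = 16
  64a + 16b + 4c + d = 38
  343a + 49b + 7c + d = 236
Solving the system yields a = 1, b = -3, c = 6, d = -2.
So h(x) = x³ - 3x² + 6x - 2.
Check: h(3) = 16. ✓

h(x) = x^3 - 3x^2 + 6x - 2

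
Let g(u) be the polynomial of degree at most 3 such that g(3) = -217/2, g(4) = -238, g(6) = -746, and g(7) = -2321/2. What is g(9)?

-4801/2

Write g(u) = au^3 + bu^2 + cu + d. Substituting each data point gives a linear system:
  27a + 9b + 3c + d = -217/2
  64a + 16b + 4c + d = -238
  216a + 36b + 6c + d = -746
  343a + 49b + 7c + d = -2321/2
Solving the system yields a = -3, b = -5/2, c = -1, d = -2.
So g(u) = -3u³ - (5/2)u² - u - 2.
Then g(9) = -4801/2.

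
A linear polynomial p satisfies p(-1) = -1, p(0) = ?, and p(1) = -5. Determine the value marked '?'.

-3

The 2 known points determine the degree-1 polynomial uniquely.
Write p(x) = ax + b. Substituting each data point gives a linear system:
  -a + b = -1
  a + b = -5
Solving the system yields a = -2, b = -3.
So p(x) = -2x - 3.
Then p(0) = -3.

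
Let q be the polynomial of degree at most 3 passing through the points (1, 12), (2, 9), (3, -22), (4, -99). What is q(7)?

Using the Lagrange interpolation formula with nodes 1, 2, 3, 4:
  L_0(t) = (t - 2)(t - 3)(t - 4) / -6
  L_1(t) = (t - 1)(t - 3)(t - 4) / 2
  L_2(t) = (t - 1)(t - 2)(t - 4) / -2
  L_3(t) = (t - 1)(t - 2)(t - 3) / 6
Then q(t) = 12·L_0(t) + 9·L_1(t) - 22·L_2(t) - 99·L_3(t).
Expanding and collecting terms gives q(t) = -3t^3 + 4t^2 + 6t + 5.
Evaluating at t = 7: q(7) = -786.

-786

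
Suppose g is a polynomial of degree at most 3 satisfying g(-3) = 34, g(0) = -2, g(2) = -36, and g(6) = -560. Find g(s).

g(s) = -2s^3 - 3s^2 - 3s - 2

Using the Lagrange interpolation formula with nodes -3, 0, 2, 6:
  L_0(s) = s(s - 2)(s - 6) / -135
  L_1(s) = (s + 3)(s - 2)(s - 6) / 36
  L_2(s) = (s + 3)s(s - 6) / -40
  L_3(s) = (s + 3)s(s - 2) / 216
Then g(s) = 34·L_0(s) - 2·L_1(s) - 36·L_2(s) - 560·L_3(s).
Expanding and collecting terms gives g(s) = -2s^3 - 3s^2 - 3s - 2.
Check: g(6) = -560. ✓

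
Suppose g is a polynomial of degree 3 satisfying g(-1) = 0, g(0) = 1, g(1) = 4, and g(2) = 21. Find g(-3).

Forward differences of the values at n = -1, 0, 1, 2:
  g  : 0  1  4  21
  Δ  : 1  3  17
  Δ^2: 2  14
  Δ^3: 12
The third differences are constant, confirming degree 3.
Interpolating (Newton forward form) and evaluating at n = -3 gives g(-3) = -44.

-44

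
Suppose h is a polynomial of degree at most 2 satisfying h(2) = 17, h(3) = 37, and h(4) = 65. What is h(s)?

h(s) = 4s^2 + 1

Write h(s) = as^2 + bs + c. Substituting each data point gives a linear system:
  4a + 2b + c = 17
  9a + 3b + c = 37
  16a + 4b + c = 65
Solving the system yields a = 4, b = 0, c = 1.
So h(s) = 4s^2 + 1.
Check: h(4) = 65. ✓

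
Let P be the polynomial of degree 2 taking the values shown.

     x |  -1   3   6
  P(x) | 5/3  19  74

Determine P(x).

Write P(x) = ax^2 + bx + c. Substituting each data point gives a linear system:
  a - b + c = 5/3
  9a + 3b + c = 19
  36a + 6b + c = 74
Solving the system yields a = 2, b = 1/3, c = 0.
So P(x) = 2x² + (1/3)x.
Check: P(6) = 74. ✓

P(x) = 2x^2 + (1/3)x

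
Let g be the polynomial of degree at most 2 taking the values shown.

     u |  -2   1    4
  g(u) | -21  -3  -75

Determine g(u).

g(u) = -5u^2 + u + 1

Using the Lagrange interpolation formula with nodes -2, 1, 4:
  L_0(u) = (u - 1)(u - 4) / 18
  L_1(u) = (u + 2)(u - 4) / -9
  L_2(u) = (u + 2)(u - 1) / 18
Then g(u) = -21·L_0(u) - 3·L_1(u) - 75·L_2(u).
Expanding and collecting terms gives g(u) = -5u^2 + u + 1.
Check: g(4) = -75. ✓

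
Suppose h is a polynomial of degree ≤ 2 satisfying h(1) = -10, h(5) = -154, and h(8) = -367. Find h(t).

h(t) = -5t^2 - 6t + 1

Write h(t) = at^2 + bt + c. Substituting each data point gives a linear system:
  a + b + c = -10
  25a + 5b + c = -154
  64a + 8b + c = -367
Solving the system yields a = -5, b = -6, c = 1.
So h(t) = -5t^2 - 6t + 1.
Check: h(8) = -367. ✓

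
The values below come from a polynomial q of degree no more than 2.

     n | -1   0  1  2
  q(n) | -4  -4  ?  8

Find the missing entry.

0

On equispaced nodes a degree-2 polynomial has vanishing third forward difference, so
  - q(-1) + 3·q(0) - 3·q(1) + q(2) = 0.
Substituting the known values and solving for q(1):
  -3·q(1) = 0
  q(1) = 0.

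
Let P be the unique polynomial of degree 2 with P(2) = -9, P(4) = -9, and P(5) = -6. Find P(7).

6

Using the Lagrange interpolation formula with nodes 2, 4, 5:
  L_0(u) = (u - 4)(u - 5) / 6
  L_1(u) = (u - 2)(u - 5) / -2
  L_2(u) = (u - 2)(u - 4) / 3
Then P(u) = -9·L_0(u) - 9·L_1(u) - 6·L_2(u).
Expanding and collecting terms gives P(u) = u² - 6u - 1.
Evaluating at u = 7: P(7) = 6.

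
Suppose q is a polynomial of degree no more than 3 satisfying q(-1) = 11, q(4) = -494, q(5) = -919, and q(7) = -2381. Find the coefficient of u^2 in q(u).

-6

Write q(u) = au^3 + bu^2 + cu + d. Substituting each data point gives a linear system:
  -a + b - c + d = 11
  64a + 16b + 4c + d = -494
  125a + 25b + 5c + d = -919
  343a + 49b + 7c + d = -2381
Solving the system yields a = -6, b = -6, c = -5, d = 6.
So q(u) = -6u^3 - 6u^2 - 5u + 6.
The coefficient of u^2 is -6.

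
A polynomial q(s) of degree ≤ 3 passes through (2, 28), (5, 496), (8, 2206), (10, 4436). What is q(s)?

q(s) = 5s^3 - 6s^2 + 3s + 6

Using the Lagrange interpolation formula with nodes 2, 5, 8, 10:
  L_0(s) = (s - 5)(s - 8)(s - 10) / -144
  L_1(s) = (s - 2)(s - 8)(s - 10) / 45
  L_2(s) = (s - 2)(s - 5)(s - 10) / -36
  L_3(s) = (s - 2)(s - 5)(s - 8) / 80
Then q(s) = 28·L_0(s) + 496·L_1(s) + 2206·L_2(s) + 4436·L_3(s).
Expanding and collecting terms gives q(s) = 5s^3 - 6s^2 + 3s + 6.
Check: q(10) = 4436. ✓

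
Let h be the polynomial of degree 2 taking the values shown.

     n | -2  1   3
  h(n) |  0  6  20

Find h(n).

Using the Lagrange interpolation formula with nodes -2, 1, 3:
  L_0(n) = (n - 1)(n - 3) / 15
  L_1(n) = (n + 2)(n - 3) / -6
  L_2(n) = (n + 2)(n - 1) / 10
Then h(n) = 0·L_0(n) + 6·L_1(n) + 20·L_2(n).
Expanding and collecting terms gives h(n) = n^2 + 3n + 2.
Check: h(1) = 6. ✓

h(n) = n^2 + 3n + 2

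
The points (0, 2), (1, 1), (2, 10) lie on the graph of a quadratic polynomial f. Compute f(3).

29

Forward differences of the values at x = 0, 1, 2:
  f  : 2  1  10
  Δ  : -1  9
  Δ^2: 10
The second differences are constant, confirming degree 2.
Interpolating (Newton forward form) and evaluating at x = 3 gives f(3) = 29.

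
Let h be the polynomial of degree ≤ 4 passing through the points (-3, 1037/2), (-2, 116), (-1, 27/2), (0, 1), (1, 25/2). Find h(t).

Write h(t) = at^4 + bt^3 + ct^2 + dt + e. Substituting each data point gives a linear system:
  81a - 27b + 9c - 3d + e = 1037/2
  16a - 8b + 4c - 2d + e = 116
  a - b + c - d + e = 27/2
  e = 1
  a + b + c + d + e = 25/2
Solving the system yields a = 6, b = 1, c = 6, d = -3/2, e = 1.
So h(t) = 6t⁴ + t³ + 6t² - (3/2)t + 1.
Check: h(1) = 25/2. ✓

h(t) = 6t^4 + t^3 + 6t^2 - (3/2)t + 1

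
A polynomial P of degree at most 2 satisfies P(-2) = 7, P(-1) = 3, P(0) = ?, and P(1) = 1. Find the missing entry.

The 3 known points determine the degree-2 polynomial uniquely.
Write P(x) = ax^2 + bx + c. Substituting each data point gives a linear system:
  4a - 2b + c = 7
  a - b + c = 3
  a + b + c = 1
Solving the system yields a = 1, b = -1, c = 1.
So P(x) = x^2 - x + 1.
Then P(0) = 1.

1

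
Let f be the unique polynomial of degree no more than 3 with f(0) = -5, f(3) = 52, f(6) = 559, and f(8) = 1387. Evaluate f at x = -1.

-8

Write f(x) = ax^3 + bx^2 + cx + d. Substituting each data point gives a linear system:
  d = -5
  27a + 9b + 3c + d = 52
  216a + 36b + 6c + d = 559
  512a + 64b + 8c + d = 1387
Solving the system yields a = 3, b = -2, c = -2, d = -5.
So f(x) = 3x^3 - 2x^2 - 2x - 5.
Then f(-1) = -8.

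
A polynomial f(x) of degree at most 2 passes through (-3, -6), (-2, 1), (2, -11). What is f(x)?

Write f(x) = ax^2 + bx + c. Substituting each data point gives a linear system:
  9a - 3b + c = -6
  4a - 2b + c = 1
  4a + 2b + c = -11
Solving the system yields a = -2, b = -3, c = 3.
So f(x) = -2x^2 - 3x + 3.
Check: f(2) = -11. ✓

f(x) = -2x^2 - 3x + 3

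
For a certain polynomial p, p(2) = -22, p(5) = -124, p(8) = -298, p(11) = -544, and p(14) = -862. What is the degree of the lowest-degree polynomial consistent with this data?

Forward differences of the values at x = 2, 5, 8, 11, 14:
  p  : -22  -124  -298  -544  -862
  Δ  : -102  -174  -246  -318
  Δ^2: -72  -72  -72
  Δ^3: 0  0
  Δ^4: 0
The second differences are constant (-72) and nonzero, while all higher differences vanish, so the minimal degree is 2.

2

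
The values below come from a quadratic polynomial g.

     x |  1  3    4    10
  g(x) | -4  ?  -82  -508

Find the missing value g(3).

The 3 known points determine the degree-2 polynomial uniquely.
Write g(x) = ax^2 + bx + c. Substituting each data point gives a linear system:
  a + b + c = -4
  16a + 4b + c = -82
  100a + 10b + c = -508
Solving the system yields a = -5, b = -1, c = 2.
So g(x) = -5x^2 - x + 2.
Then g(3) = -46.

-46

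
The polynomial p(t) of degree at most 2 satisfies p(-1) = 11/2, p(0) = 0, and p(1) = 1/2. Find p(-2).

17

Using the Lagrange interpolation formula with nodes -1, 0, 1:
  L_0(t) = t(t - 1) / 2
  L_1(t) = (t + 1)(t - 1) / -1
  L_2(t) = (t + 1)t / 2
Then p(t) = 11/2·L_0(t) + 0·L_1(t) + 1/2·L_2(t).
Expanding and collecting terms gives p(t) = 3t^2 - (5/2)t.
Evaluating at t = -2: p(-2) = 17.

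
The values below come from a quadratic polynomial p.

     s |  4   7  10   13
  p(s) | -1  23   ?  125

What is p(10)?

On equispaced nodes a degree-2 polynomial has vanishing third forward difference, so
  - p(4) + 3·p(7) - 3·p(10) + p(13) = 0.
Substituting the known values and solving for p(10):
  -3·p(10) = -195
  p(10) = 65.

65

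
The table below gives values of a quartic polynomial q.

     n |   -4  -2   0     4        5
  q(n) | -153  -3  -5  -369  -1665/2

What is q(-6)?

-959

Using the Lagrange interpolation formula with nodes -4, -2, 0, 4, 5:
  L_0(n) = (n + 2)n(n - 4)(n - 5) / 576
  L_1(n) = (n + 4)n(n - 4)(n - 5) / -168
  L_2(n) = (n + 4)(n + 2)(n - 4)(n - 5) / 160
  L_3(n) = (n + 4)(n + 2)n(n - 5) / -192
  L_4(n) = (n + 4)(n + 2)n(n - 4) / 315
Then q(n) = -153·L_0(n) - 3·L_1(n) - 5·L_2(n) - 369·L_3(n) - 1665/2·L_4(n).
Expanding and collecting terms gives q(n) = -n^4 - (3/2)n^3 - 3n - 5.
Evaluating at n = -6: q(-6) = -959.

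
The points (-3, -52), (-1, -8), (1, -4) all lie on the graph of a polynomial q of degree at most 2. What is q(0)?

Using the Lagrange interpolation formula with nodes -3, -1, 1:
  L_0(n) = (n + 1)(n - 1) / 8
  L_1(n) = (n + 3)(n - 1) / -4
  L_2(n) = (n + 3)(n + 1) / 8
Then q(n) = -52·L_0(n) - 8·L_1(n) - 4·L_2(n).
Expanding and collecting terms gives q(n) = -5n² + 2n - 1.
Evaluating at n = 0: q(0) = -1.

-1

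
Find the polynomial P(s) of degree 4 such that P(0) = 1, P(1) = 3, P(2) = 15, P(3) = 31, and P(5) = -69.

Using the Lagrange interpolation formula with nodes 0, 1, 2, 3, 5:
  L_0(s) = (s - 1)(s - 2)(s - 3)(s - 5) / 30
  L_1(s) = s(s - 2)(s - 3)(s - 5) / -8
  L_2(s) = s(s - 1)(s - 3)(s - 5) / 6
  L_3(s) = s(s - 1)(s - 2)(s - 5) / -12
  L_4(s) = s(s - 1)(s - 2)(s - 3) / 120
Then P(s) = 1·L_0(s) + 3·L_1(s) + 15·L_2(s) + 31·L_3(s) - 69·L_4(s).
Expanding and collecting terms gives P(s) = -s^4 + 5s^3 - 3s^2 + s + 1.
Check: P(0) = 1. ✓

P(s) = -s^4 + 5s^3 - 3s^2 + s + 1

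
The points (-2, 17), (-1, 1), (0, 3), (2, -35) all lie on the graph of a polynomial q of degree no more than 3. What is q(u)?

Write q(u) = au^3 + bu^2 + cu + d. Substituting each data point gives a linear system:
  -8a + 4b - 2c + d = 17
  -a + b - c + d = 1
  d = 3
  8a + 4b + 2c + d = -35
Solving the system yields a = -4, b = -3, c = 3, d = 3.
So q(u) = -4u³ - 3u² + 3u + 3.
Check: q(0) = 3. ✓

q(u) = -4u^3 - 3u^2 + 3u + 3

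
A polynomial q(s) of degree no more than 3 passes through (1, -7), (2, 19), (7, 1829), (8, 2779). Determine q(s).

Write q(s) = as^3 + bs^2 + cs + d. Substituting each data point gives a linear system:
  a + b + c + d = -7
  8a + 4b + 2c + d = 19
  343a + 49b + 7c + d = 1829
  512a + 64b + 8c + d = 2779
Solving the system yields a = 6, b = -4, c = -4, d = -5.
So q(s) = 6s^3 - 4s^2 - 4s - 5.
Check: q(1) = -7. ✓

q(s) = 6s^3 - 4s^2 - 4s - 5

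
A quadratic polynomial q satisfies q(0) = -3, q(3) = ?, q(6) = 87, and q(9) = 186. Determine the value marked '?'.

24

The 3 known points determine the degree-2 polynomial uniquely.
Write q(t) = at^2 + bt + c. Substituting each data point gives a linear system:
  c = -3
  36a + 6b + c = 87
  81a + 9b + c = 186
Solving the system yields a = 2, b = 3, c = -3.
So q(t) = 2t² + 3t - 3.
Then q(3) = 24.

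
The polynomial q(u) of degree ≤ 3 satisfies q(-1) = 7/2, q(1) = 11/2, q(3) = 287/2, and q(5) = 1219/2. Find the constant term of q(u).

Write q(u) = au^3 + bu^2 + cu + d. Substituting each data point gives a linear system:
  -a + b - c + d = 7/2
  a + b + c + d = 11/2
  27a + 9b + 3c + d = 287/2
  125a + 25b + 5c + d = 1219/2
Solving the system yields a = 4, b = 5, c = -3, d = -1/2.
So q(u) = 4u^3 + 5u^2 - 3u - 1/2.
The constant term is -1/2.

-1/2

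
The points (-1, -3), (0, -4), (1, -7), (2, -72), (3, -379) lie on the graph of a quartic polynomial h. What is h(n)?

Using the Lagrange interpolation formula with nodes -1, 0, 1, 2, 3:
  L_0(n) = n(n - 1)(n - 2)(n - 3) / 24
  L_1(n) = (n + 1)(n - 1)(n - 2)(n - 3) / -6
  L_2(n) = (n + 1)n(n - 2)(n - 3) / 4
  L_3(n) = (n + 1)n(n - 1)(n - 3) / -6
  L_4(n) = (n + 1)n(n - 1)(n - 2) / 24
Then h(n) = -3·L_0(n) - 4·L_1(n) - 7·L_2(n) - 72·L_3(n) - 379·L_4(n).
Expanding and collecting terms gives h(n) = -5n⁴ + 4n² - 2n - 4.
Check: h(-1) = -3. ✓

h(n) = -5n^4 + 4n^2 - 2n - 4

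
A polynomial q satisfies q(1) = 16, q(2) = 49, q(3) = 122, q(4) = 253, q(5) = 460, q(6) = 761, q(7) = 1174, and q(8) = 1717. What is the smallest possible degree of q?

Forward differences of the values at n = 1, 2, 3, 4, 5, 6, 7, 8:
  q  : 16  49  122  253  460  761  1174  1717
  Δ  : 33  73  131  207  301  413  543
  Δ^2: 40  58  76  94  112  130
  Δ^3: 18  18  18  18  18
  Δ^4: 0  0  0  0
  Δ^5: 0  0  0
  Δ^6: 0  0
  Δ^7: 0
The third differences are constant (18) and nonzero, while all higher differences vanish, so the minimal degree is 3.

3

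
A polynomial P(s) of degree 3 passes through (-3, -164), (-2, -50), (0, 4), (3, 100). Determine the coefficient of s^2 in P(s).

Write P(s) = as^3 + bs^2 + cs + d. Substituting each data point gives a linear system:
  -27a + 9b - 3c + d = -164
  -8a + 4b - 2c + d = -50
  d = 4
  27a + 9b + 3c + d = 100
Solving the system yields a = 5, b = -4, c = -1, d = 4.
So P(s) = 5s^3 - 4s^2 - s + 4.
The coefficient of s^2 is -4.

-4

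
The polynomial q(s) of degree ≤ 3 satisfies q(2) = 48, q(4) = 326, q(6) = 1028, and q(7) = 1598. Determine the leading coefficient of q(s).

Write q(s) = as^3 + bs^2 + cs + d. Substituting each data point gives a linear system:
  8a + 4b + 2c + d = 48
  64a + 16b + 4c + d = 326
  216a + 36b + 6c + d = 1028
  343a + 49b + 7c + d = 1598
Solving the system yields a = 4, b = 5, c = -3, d = 2.
So q(s) = 4s^3 + 5s^2 - 3s + 2.
The leading coefficient is 4.

4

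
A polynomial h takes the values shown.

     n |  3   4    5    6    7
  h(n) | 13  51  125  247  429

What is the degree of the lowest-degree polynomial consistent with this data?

Forward differences of the values at n = 3, 4, 5, 6, 7:
  h  : 13  51  125  247  429
  Δ  : 38  74  122  182
  Δ^2: 36  48  60
  Δ^3: 12  12
  Δ^4: 0
The third differences are constant (12) and nonzero, while all higher differences vanish, so the minimal degree is 3.

3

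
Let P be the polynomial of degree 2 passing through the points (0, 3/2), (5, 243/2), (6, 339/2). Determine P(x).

P(x) = 4x^2 + 4x + 3/2

Write P(x) = ax^2 + bx + c. Substituting each data point gives a linear system:
  c = 3/2
  25a + 5b + c = 243/2
  36a + 6b + c = 339/2
Solving the system yields a = 4, b = 4, c = 3/2.
So P(x) = 4x^2 + 4x + 3/2.
Check: P(5) = 243/2. ✓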